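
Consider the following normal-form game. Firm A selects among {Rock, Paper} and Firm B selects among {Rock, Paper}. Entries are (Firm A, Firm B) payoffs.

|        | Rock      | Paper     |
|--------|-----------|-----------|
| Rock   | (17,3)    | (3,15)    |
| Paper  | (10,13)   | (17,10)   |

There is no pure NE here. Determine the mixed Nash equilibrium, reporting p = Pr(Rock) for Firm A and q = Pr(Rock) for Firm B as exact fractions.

Each player's mixing probability is pinned down by making the *other* player indifferent.
Firm B indifferent between Rock and Paper: p·3 + (1−p)·13 = p·15 + (1−p)·10 ⟹ 13 + (-10)p = 10 + 5p ⟹ p = 1/5.
Firm A indifferent between Rock and Paper: q·17 + (1−q)·3 = q·10 + (1−q)·17 ⟹ 3 + 14q = 17 + (-7)q ⟹ q = 2/3.

p = 1/5, q = 2/3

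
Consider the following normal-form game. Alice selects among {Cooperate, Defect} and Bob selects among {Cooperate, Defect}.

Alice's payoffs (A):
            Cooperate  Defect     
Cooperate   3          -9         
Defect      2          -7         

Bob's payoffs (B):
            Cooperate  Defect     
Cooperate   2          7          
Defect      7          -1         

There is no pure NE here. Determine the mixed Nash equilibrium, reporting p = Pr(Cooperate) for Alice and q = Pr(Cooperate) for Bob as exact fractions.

In a mixed NE each player is indifferent between their pure strategies, so the opponent's mix sets the indifference.
Bob indifferent between Cooperate and Defect: p·2 + (1−p)·7 = p·7 + (1−p)·(-1) ⟹ 7 + (-5)p = (-1) + 8p ⟹ p = 8/13.
Alice indifferent between Cooperate and Defect: q·3 + (1−q)·(-9) = q·2 + (1−q)·(-7) ⟹ (-9) + 12q = (-7) + 9q ⟹ q = 2/3.

p = 8/13, q = 2/3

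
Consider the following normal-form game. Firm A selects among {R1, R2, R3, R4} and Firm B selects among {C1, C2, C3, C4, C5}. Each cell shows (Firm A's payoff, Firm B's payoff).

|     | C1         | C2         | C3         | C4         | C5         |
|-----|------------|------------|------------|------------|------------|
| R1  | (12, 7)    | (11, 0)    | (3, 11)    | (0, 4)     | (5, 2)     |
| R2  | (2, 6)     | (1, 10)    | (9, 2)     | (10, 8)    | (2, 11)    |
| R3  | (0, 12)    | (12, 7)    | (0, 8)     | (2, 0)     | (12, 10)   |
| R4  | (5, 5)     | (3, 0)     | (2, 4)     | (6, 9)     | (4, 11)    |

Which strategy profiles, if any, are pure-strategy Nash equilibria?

Check mutual best responses: a cell is a NE iff neither player can gain by unilaterally deviating.
Firm A's best responses — vs C1: R1 (payoff 12); vs C2: R3 (payoff 12); vs C3: R2 (payoff 9); vs C4: R2 (payoff 10); vs C5: R3 (payoff 12).
Firm B's best responses — vs R1: C3 (payoff 11); vs R2: C5 (payoff 11); vs R3: C1 (payoff 12); vs R4: C5 (payoff 11).
No cell has both players best-responding. For instance, Firm A's best reply to C4 is R2, but against R2 Firm B prefers C5 over C4.

No pure-strategy Nash equilibrium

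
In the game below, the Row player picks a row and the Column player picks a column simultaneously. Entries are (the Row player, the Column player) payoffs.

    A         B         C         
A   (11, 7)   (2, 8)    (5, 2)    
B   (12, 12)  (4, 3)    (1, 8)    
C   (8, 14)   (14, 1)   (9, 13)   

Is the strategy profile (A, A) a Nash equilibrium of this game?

Holding the Column player at A: the Row player gets 11 from A but could get 12 by switching to B. The Row player has a profitable deviation.

No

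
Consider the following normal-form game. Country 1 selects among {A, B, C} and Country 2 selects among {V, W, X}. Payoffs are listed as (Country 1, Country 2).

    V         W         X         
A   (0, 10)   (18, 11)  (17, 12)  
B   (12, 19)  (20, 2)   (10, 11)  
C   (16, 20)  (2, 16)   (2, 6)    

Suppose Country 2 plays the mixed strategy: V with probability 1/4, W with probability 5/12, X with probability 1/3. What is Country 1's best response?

Compute Country 1's expected payoff from each pure strategy against the given mix.
A: (1/4)·0 + (5/12)·18 + (1/3)·17 = 79/6
B: (1/4)·12 + (5/12)·20 + (1/3)·10 = 44/3
C: (1/4)·16 + (5/12)·2 + (1/3)·2 = 11/2
Highest expected payoff is 44/3, from B.

B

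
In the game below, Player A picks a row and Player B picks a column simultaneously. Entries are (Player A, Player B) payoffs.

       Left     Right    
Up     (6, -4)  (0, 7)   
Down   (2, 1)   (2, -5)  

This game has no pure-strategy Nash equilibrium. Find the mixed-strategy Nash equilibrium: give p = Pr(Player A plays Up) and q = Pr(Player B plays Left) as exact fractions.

Each player's mixing probability is pinned down by making the *other* player indifferent.
Player B indifferent between Left and Right: p·(-4) + (1−p)·1 = p·7 + (1−p)·(-5) ⟹ 1 + (-5)p = (-5) + 12p ⟹ p = 6/17.
Player A indifferent between Up and Down: q·6 + (1−q)·0 = q·2 + (1−q)·2 ⟹ 0 + 6q = 2 + 0q ⟹ q = 1/3.

p = 6/17, q = 1/3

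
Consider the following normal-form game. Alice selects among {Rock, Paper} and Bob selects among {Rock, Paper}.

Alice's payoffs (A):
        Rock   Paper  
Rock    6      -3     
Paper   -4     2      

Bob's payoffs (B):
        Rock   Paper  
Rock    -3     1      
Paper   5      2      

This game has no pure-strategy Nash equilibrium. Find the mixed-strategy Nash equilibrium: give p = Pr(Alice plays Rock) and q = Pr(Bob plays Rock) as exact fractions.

p = 3/7, q = 1/3

Each player's mixing probability is pinned down by making the *other* player indifferent.
Bob indifferent between Rock and Paper: p·(-3) + (1−p)·5 = p·1 + (1−p)·2 ⟹ 5 + (-8)p = 2 + (-1)p ⟹ p = 3/7.
Alice indifferent between Rock and Paper: q·6 + (1−q)·(-3) = q·(-4) + (1−q)·2 ⟹ (-3) + 9q = 2 + (-6)q ⟹ q = 1/3.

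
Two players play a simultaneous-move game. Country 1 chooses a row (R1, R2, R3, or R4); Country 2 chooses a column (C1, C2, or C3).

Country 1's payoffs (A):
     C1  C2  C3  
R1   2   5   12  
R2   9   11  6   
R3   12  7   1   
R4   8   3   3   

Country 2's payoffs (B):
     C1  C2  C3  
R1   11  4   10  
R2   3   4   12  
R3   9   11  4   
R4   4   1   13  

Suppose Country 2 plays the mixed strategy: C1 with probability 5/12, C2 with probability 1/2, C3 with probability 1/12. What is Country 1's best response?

R2

Country 1's best reply maximizes expected payoff against the mix.
R1: (5/12)·2 + (1/2)·5 + (1/12)·12 = 13/3
R2: (5/12)·9 + (1/2)·11 + (1/12)·6 = 39/4
R3: (5/12)·12 + (1/2)·7 + (1/12)·1 = 103/12
R4: (5/12)·8 + (1/2)·3 + (1/12)·3 = 61/12
Highest expected payoff is 39/4, from R2.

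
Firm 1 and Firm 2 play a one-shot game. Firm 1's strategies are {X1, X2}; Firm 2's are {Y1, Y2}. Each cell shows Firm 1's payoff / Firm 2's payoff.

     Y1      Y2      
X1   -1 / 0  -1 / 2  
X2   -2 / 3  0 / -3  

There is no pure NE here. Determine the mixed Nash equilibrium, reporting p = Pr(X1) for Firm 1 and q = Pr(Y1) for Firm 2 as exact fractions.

In a mixed NE each player is indifferent between their pure strategies, so the opponent's mix sets the indifference.
Firm 2 indifferent between Y1 and Y2: p·0 + (1−p)·3 = p·2 + (1−p)·(-3) ⟹ 3 + (-3)p = (-3) + 5p ⟹ p = 3/4.
Firm 1 indifferent between X1 and X2: q·(-1) + (1−q)·(-1) = q·(-2) + (1−q)·0 ⟹ (-1) + 0q = 0 + (-2)q ⟹ q = 1/2.

p = 3/4, q = 1/2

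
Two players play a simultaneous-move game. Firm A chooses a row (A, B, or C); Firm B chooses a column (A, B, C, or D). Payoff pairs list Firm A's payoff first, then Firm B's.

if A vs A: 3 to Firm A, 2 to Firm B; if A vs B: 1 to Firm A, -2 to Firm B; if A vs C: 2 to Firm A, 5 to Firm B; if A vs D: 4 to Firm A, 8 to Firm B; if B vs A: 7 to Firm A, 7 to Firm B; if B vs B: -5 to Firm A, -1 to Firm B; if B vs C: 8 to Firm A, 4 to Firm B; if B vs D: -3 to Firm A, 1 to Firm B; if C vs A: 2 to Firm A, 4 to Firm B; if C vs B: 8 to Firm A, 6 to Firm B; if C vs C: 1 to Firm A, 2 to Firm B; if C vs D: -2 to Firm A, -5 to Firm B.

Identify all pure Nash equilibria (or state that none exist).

Check mutual best responses: a cell is a NE iff neither player can gain by unilaterally deviating.
Firm A's best responses — vs A: B (payoff 7); vs B: C (payoff 8); vs C: B (payoff 8); vs D: A (payoff 4).
Firm B's best responses — vs A: D (payoff 8); vs B: A (payoff 7); vs C: B (payoff 6).
Mutual best responses occur at (A, D), (B, A), and (C, B); at each, neither player gains by switching.

(A, D), (B, A), and (C, B)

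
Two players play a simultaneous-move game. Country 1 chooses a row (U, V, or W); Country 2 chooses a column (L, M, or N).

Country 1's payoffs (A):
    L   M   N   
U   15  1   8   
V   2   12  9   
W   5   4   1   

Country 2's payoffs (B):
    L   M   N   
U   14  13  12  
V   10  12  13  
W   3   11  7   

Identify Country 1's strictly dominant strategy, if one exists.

Check whether one of Country 1's strategies beats all alternatives regardless of what the opponent does.
U is not dominant: against M, V gives 12 > 1.
V is not dominant: against L, U gives 15 > 2.
W is not dominant: against L, U gives 15 > 5.
No single strategy is best against every opponent action.

No strictly dominant strategy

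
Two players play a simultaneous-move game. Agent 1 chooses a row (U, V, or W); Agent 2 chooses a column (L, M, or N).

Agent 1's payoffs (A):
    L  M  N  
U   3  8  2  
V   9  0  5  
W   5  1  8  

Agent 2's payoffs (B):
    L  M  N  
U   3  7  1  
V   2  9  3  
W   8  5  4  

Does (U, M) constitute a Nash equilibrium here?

Yes

Holding Agent 2 at M: Agent 1 gets 8 from U, versus 0 from V, 1 from W. No profitable deviation for Agent 1.
Holding Agent 1 at U: Agent 2 gets 7 from M, versus 3 from L, 1 from N. No profitable deviation for Agent 2 either.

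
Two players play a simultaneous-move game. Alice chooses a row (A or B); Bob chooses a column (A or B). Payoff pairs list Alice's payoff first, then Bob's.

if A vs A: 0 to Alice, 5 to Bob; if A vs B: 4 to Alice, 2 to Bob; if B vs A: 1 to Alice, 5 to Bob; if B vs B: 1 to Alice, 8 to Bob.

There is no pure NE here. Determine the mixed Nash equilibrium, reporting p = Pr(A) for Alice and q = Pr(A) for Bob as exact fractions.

Each player's mixing probability is pinned down by making the *other* player indifferent.
Bob indifferent between A and B: p·5 + (1−p)·5 = p·2 + (1−p)·8 ⟹ 5 + 0p = 8 + (-6)p ⟹ p = 1/2.
Alice indifferent between A and B: q·0 + (1−q)·4 = q·1 + (1−q)·1 ⟹ 4 + (-4)q = 1 + 0q ⟹ q = 3/4.

p = 1/2, q = 3/4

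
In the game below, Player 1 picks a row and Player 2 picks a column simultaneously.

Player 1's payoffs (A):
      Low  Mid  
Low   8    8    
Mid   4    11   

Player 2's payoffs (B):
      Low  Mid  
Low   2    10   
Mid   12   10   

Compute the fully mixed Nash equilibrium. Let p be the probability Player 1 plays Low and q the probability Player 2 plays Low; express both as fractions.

p = 1/5, q = 3/7

Each player's mixing probability is pinned down by making the *other* player indifferent.
Player 2 indifferent between Low and Mid: p·2 + (1−p)·12 = p·10 + (1−p)·10 ⟹ 12 + (-10)p = 10 + 0p ⟹ p = 1/5.
Player 1 indifferent between Low and Mid: q·8 + (1−q)·8 = q·4 + (1−q)·11 ⟹ 8 + 0q = 11 + (-7)q ⟹ q = 3/7.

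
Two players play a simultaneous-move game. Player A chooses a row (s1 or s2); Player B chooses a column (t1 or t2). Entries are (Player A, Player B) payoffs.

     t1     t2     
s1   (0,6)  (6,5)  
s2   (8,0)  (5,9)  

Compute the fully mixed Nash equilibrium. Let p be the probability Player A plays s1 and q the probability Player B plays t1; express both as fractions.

p = 9/10, q = 1/9

Each player's mixing probability is pinned down by making the *other* player indifferent.
Player B indifferent between t1 and t2: p·6 + (1−p)·0 = p·5 + (1−p)·9 ⟹ 0 + 6p = 9 + (-4)p ⟹ p = 9/10.
Player A indifferent between s1 and s2: q·0 + (1−q)·6 = q·8 + (1−q)·5 ⟹ 6 + (-6)q = 5 + 3q ⟹ q = 1/9.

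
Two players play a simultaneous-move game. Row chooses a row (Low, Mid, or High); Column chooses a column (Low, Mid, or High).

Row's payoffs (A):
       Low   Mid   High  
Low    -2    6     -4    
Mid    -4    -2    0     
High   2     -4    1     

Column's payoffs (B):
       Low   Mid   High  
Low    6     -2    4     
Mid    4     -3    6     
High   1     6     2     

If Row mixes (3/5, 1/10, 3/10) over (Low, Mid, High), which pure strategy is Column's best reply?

Column's best reply maximizes expected payoff against the mix.
Low: (3/5)·6 + (1/10)·4 + (3/10)·1 = 43/10
Mid: (3/5)·(-2) + (1/10)·(-3) + (3/10)·6 = 3/10
High: (3/5)·4 + (1/10)·6 + (3/10)·2 = 18/5
Highest expected payoff is 43/10, from Low.

Low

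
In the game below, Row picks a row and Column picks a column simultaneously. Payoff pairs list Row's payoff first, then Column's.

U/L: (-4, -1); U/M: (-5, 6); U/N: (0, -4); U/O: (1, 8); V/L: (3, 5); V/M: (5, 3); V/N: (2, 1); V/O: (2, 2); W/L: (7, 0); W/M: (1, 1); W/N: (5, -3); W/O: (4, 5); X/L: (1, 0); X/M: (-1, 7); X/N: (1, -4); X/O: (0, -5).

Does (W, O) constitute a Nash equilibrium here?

Yes

Holding Column at O: Row gets 4 from W, versus 1 from U, 2 from V, 0 from X. No profitable deviation for Row.
Holding Row at W: Column gets 5 from O, versus 0 from L, 1 from M, -3 from N. No profitable deviation for Column either.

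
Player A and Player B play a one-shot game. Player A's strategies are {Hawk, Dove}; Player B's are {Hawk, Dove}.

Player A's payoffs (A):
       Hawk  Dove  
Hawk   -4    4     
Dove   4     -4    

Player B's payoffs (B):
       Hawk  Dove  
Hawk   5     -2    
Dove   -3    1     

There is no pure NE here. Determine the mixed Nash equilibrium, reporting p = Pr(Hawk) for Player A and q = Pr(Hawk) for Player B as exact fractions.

p = 4/11, q = 1/2

Each player's mixing probability is pinned down by making the *other* player indifferent.
Player B indifferent between Hawk and Dove: p·5 + (1−p)·(-3) = p·(-2) + (1−p)·1 ⟹ (-3) + 8p = 1 + (-3)p ⟹ p = 4/11.
Player A indifferent between Hawk and Dove: q·(-4) + (1−q)·4 = q·4 + (1−q)·(-4) ⟹ 4 + (-8)q = (-4) + 8q ⟹ q = 1/2.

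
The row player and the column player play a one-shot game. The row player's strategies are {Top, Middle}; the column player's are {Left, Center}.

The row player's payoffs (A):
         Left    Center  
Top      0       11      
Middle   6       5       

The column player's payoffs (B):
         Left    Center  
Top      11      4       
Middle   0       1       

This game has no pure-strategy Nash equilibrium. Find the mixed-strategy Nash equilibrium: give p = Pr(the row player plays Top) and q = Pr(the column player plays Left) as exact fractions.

p = 1/8, q = 1/2

In a mixed NE each player is indifferent between their pure strategies, so the opponent's mix sets the indifference.
The column player indifferent between Left and Center: p·11 + (1−p)·0 = p·4 + (1−p)·1 ⟹ 0 + 11p = 1 + 3p ⟹ p = 1/8.
The row player indifferent between Top and Middle: q·0 + (1−q)·11 = q·6 + (1−q)·5 ⟹ 11 + (-11)q = 5 + 1q ⟹ q = 1/2.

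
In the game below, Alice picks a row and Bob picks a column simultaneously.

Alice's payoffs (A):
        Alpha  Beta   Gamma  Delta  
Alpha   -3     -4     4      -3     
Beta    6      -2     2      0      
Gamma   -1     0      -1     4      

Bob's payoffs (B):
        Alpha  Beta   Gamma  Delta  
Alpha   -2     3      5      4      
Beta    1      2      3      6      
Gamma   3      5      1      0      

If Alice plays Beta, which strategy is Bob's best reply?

Delta

With Alice fixed at Beta, Bob's payoffs are: Alpha → 1, Beta → 2, Gamma → 3, Delta → 6.
The maximum is 6, achieved by Delta.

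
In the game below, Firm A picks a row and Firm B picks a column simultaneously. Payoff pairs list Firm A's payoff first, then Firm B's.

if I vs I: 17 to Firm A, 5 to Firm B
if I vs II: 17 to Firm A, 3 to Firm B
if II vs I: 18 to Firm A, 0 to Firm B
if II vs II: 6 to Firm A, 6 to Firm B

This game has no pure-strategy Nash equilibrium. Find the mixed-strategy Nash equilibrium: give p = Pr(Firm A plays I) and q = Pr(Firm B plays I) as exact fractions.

In a mixed NE each player is indifferent between their pure strategies, so the opponent's mix sets the indifference.
Firm B indifferent between I and II: p·5 + (1−p)·0 = p·3 + (1−p)·6 ⟹ 0 + 5p = 6 + (-3)p ⟹ p = 3/4.
Firm A indifferent between I and II: q·17 + (1−q)·17 = q·18 + (1−q)·6 ⟹ 17 + 0q = 6 + 12q ⟹ q = 11/12.

p = 3/4, q = 11/12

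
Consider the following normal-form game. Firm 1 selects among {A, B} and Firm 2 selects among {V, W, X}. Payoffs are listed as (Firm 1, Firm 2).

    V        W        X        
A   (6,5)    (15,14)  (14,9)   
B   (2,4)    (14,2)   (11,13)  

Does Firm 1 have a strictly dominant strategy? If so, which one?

A

Check whether one of Firm 1's strategies beats all alternatives regardless of what the opponent does.
A strictly dominates: vs V: 6 > 2; vs W: 15 > 14; vs X: 14 > 11.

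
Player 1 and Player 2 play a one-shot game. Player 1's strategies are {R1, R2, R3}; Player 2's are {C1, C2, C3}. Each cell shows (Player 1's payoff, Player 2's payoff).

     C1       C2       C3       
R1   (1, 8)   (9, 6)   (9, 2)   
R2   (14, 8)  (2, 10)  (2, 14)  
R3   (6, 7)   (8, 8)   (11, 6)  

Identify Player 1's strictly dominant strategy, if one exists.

None

Check whether one of Player 1's strategies beats all alternatives regardless of what the opponent does.
R1 is not dominant: against C1, R2 gives 14 > 1.
R2 is not dominant: against C2, R1 gives 9 > 2.
R3 is not dominant: against C1, R2 gives 14 > 6.
No single strategy is best against every opponent action.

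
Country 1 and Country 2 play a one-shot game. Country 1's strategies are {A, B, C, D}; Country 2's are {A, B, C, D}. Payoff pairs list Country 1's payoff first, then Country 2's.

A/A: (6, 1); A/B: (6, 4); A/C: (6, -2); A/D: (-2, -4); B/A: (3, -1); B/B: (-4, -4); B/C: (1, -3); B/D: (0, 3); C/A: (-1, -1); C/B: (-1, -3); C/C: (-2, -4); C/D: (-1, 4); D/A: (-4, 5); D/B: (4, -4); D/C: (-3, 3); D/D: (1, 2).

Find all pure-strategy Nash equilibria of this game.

A profile is a Nash equilibrium when each player is best-responding to the other.
Country 1's best responses — vs A: A (payoff 6); vs B: A (payoff 6); vs C: A (payoff 6); vs D: D (payoff 1).
Country 2's best responses — vs A: B (payoff 4); vs B: D (payoff 3); vs C: D (payoff 4); vs D: A (payoff 5).
The only mutual best response is (A, B); neither player gains by switching there.

(A, B)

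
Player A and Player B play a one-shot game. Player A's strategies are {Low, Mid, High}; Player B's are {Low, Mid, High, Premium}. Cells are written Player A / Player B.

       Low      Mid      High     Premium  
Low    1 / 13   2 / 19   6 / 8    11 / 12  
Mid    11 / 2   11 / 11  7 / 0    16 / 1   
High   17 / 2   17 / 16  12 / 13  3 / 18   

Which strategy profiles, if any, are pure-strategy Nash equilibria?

None

Find each player's best response to every opponent strategy; NE are the intersections.
Player A's best responses — vs Low: High (payoff 17); vs Mid: High (payoff 17); vs High: High (payoff 12); vs Premium: Mid (payoff 16).
Player B's best responses — vs Low: Mid (payoff 19); vs Mid: Mid (payoff 11); vs High: Premium (payoff 18).
No cell has both players best-responding. For instance, Player A's best reply to Low is High, but against High Player B prefers Premium over Low.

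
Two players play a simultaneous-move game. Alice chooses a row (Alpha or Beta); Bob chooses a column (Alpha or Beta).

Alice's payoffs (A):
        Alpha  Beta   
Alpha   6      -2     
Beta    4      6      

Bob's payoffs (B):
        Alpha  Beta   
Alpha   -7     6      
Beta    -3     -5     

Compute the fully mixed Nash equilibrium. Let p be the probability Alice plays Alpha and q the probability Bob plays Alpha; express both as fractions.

p = 2/15, q = 4/5

Each player's mixing probability is pinned down by making the *other* player indifferent.
Bob indifferent between Alpha and Beta: p·(-7) + (1−p)·(-3) = p·6 + (1−p)·(-5) ⟹ (-3) + (-4)p = (-5) + 11p ⟹ p = 2/15.
Alice indifferent between Alpha and Beta: q·6 + (1−q)·(-2) = q·4 + (1−q)·6 ⟹ (-2) + 8q = 6 + (-2)q ⟹ q = 4/5.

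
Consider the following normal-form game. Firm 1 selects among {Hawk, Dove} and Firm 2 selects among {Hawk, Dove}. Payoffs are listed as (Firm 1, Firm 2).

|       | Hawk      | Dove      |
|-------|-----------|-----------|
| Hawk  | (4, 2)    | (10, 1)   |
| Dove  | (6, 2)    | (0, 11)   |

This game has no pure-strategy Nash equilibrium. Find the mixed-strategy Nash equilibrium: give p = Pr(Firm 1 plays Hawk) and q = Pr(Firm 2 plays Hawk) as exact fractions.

p = 9/10, q = 5/6

Each player's mixing probability is pinned down by making the *other* player indifferent.
Firm 2 indifferent between Hawk and Dove: p·2 + (1−p)·2 = p·1 + (1−p)·11 ⟹ 2 + 0p = 11 + (-10)p ⟹ p = 9/10.
Firm 1 indifferent between Hawk and Dove: q·4 + (1−q)·10 = q·6 + (1−q)·0 ⟹ 10 + (-6)q = 0 + 6q ⟹ q = 5/6.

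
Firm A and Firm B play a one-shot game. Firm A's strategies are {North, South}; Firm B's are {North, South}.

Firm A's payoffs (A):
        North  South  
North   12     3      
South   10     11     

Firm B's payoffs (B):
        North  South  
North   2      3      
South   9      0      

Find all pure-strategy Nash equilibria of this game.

No pure-strategy Nash equilibrium

Find each player's best response to every opponent strategy; NE are the intersections.
Firm A's best responses — vs North: North (payoff 12); vs South: South (payoff 11).
Firm B's best responses — vs North: South (payoff 3); vs South: North (payoff 9).
No cell has both players best-responding. For instance, Firm A's best reply to North is North, but against North Firm B prefers South over North.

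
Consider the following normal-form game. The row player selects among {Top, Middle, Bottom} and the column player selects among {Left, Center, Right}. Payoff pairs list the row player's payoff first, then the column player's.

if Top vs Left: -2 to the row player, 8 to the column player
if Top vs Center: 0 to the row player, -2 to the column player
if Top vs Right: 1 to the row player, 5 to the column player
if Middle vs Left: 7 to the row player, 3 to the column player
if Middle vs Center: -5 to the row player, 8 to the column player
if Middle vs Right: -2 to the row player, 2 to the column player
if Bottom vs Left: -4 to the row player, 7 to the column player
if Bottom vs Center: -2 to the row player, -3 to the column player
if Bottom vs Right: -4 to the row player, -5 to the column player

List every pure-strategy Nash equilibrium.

No pure-strategy Nash equilibrium

A profile is a Nash equilibrium when each player is best-responding to the other.
The row player's best responses — vs Left: Middle (payoff 7); vs Center: Top (payoff 0); vs Right: Top (payoff 1).
The column player's best responses — vs Top: Left (payoff 8); vs Middle: Center (payoff 8); vs Bottom: Left (payoff 7).
No cell has both players best-responding. For instance, the row player's best reply to Left is Middle, but against Middle the column player prefers Center over Left.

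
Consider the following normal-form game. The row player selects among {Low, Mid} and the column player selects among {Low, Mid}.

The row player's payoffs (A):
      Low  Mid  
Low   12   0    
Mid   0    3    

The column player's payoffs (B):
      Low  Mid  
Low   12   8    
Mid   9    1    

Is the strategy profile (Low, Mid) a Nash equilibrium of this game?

No

Holding the column player at Mid: the row player gets 0 from Low but could get 3 by switching to Mid. The row player has a profitable deviation.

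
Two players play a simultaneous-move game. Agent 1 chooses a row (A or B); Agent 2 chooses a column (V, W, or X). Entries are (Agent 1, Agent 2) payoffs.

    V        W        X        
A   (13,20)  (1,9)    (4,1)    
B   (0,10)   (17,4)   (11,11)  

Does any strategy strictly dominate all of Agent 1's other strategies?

A strategy is strictly dominant if it gives Agent 1 a strictly higher payoff than every other strategy, against every choice by the opponent.
A is not dominant: against W, B gives 17 > 1.
B is not dominant: against V, A gives 13 > 0.
No single strategy is best against every opponent action.

None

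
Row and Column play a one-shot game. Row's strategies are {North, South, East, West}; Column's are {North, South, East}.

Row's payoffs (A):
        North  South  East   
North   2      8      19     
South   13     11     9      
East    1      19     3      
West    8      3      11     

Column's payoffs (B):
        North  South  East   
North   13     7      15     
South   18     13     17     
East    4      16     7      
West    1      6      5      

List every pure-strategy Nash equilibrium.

Check mutual best responses: a cell is a NE iff neither player can gain by unilaterally deviating.
Row's best responses — vs North: South (payoff 13); vs South: East (payoff 19); vs East: North (payoff 19).
Column's best responses — vs North: East (payoff 15); vs South: North (payoff 18); vs East: South (payoff 16); vs West: South (payoff 6).
Mutual best responses occur at (North, East), (South, North), and (East, South); at each, neither player gains by switching.

(North, East), (South, North), and (East, South)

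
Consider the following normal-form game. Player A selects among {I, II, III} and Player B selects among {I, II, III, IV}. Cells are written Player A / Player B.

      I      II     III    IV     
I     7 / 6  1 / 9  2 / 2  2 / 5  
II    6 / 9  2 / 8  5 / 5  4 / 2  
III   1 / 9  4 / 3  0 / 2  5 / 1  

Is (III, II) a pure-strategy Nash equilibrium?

Holding Player B at II: Player A gets 4 from III, versus 1 from I, 2 from II. No profitable deviation for Player A.
Holding Player A at III: Player B gets 3 from II but could get 9 by switching to I. Player B has a profitable deviation.

No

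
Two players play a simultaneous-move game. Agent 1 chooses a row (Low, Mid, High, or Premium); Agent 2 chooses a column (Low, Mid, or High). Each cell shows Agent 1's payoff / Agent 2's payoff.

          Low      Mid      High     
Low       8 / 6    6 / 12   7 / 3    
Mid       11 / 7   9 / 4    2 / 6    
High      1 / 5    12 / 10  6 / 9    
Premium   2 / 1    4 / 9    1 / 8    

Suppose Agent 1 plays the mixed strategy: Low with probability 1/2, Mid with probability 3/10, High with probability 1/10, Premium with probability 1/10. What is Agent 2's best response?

Mid

Compute Agent 2's expected payoff from each pure strategy against the given mix.
Low: (1/2)·6 + (3/10)·7 + (1/10)·5 + (1/10)·1 = 57/10
Mid: (1/2)·12 + (3/10)·4 + (1/10)·10 + (1/10)·9 = 91/10
High: (1/2)·3 + (3/10)·6 + (1/10)·9 + (1/10)·8 = 5
Highest expected payoff is 91/10, from Mid.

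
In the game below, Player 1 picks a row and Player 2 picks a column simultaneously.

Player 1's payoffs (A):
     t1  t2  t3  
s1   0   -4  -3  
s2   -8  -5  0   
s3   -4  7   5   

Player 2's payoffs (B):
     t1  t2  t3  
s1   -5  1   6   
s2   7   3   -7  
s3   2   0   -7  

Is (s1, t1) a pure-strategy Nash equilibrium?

Holding Player 2 at t1: Player 1 gets 0 from s1, versus -8 from s2, -4 from s3. No profitable deviation for Player 1.
Holding Player 1 at s1: Player 2 gets -5 from t1 but could get 6 by switching to t3. Player 2 has a profitable deviation.

No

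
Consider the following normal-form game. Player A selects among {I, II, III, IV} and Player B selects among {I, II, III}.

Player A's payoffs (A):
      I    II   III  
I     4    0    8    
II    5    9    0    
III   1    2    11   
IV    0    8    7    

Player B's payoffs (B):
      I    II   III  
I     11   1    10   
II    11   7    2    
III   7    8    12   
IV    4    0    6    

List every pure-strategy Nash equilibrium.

(II, I) and (III, III)

Find each player's best response to every opponent strategy; NE are the intersections.
Player A's best responses — vs I: II (payoff 5); vs II: II (payoff 9); vs III: III (payoff 11).
Player B's best responses — vs I: I (payoff 11); vs II: I (payoff 11); vs III: III (payoff 12); vs IV: III (payoff 6).
Mutual best responses occur at (II, I) and (III, III); at each, neither player gains by switching.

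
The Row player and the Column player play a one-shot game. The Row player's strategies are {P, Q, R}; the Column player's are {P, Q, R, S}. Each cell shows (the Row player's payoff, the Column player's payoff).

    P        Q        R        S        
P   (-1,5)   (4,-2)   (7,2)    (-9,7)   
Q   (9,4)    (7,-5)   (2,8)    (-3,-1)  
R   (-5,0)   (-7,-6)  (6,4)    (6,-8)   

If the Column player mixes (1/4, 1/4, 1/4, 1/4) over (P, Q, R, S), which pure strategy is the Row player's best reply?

Q

Compute the Row player's expected payoff from each pure strategy against the given mix.
P: (1/4)·(-1) + (1/4)·4 + (1/4)·7 + (1/4)·(-9) = 1/4
Q: (1/4)·9 + (1/4)·7 + (1/4)·2 + (1/4)·(-3) = 15/4
R: (1/4)·(-5) + (1/4)·(-7) + (1/4)·6 + (1/4)·6 = 0
Highest expected payoff is 15/4, from Q.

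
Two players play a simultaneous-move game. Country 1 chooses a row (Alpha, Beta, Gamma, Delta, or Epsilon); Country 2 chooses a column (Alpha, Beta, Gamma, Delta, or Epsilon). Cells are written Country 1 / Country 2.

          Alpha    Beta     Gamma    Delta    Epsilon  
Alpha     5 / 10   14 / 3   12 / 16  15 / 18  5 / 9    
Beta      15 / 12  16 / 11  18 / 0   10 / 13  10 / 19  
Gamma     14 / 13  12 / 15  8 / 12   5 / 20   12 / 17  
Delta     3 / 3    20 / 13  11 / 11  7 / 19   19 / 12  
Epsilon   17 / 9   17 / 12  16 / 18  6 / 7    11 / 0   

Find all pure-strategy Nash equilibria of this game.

Check mutual best responses: a cell is a NE iff neither player can gain by unilaterally deviating.
Country 1's best responses — vs Alpha: Epsilon (payoff 17); vs Beta: Delta (payoff 20); vs Gamma: Beta (payoff 18); vs Delta: Alpha (payoff 15); vs Epsilon: Delta (payoff 19).
Country 2's best responses — vs Alpha: Delta (payoff 18); vs Beta: Epsilon (payoff 19); vs Gamma: Delta (payoff 20); vs Delta: Delta (payoff 19); vs Epsilon: Gamma (payoff 18).
The only mutual best response is (Alpha, Delta); neither player gains by switching there.

(Alpha, Delta)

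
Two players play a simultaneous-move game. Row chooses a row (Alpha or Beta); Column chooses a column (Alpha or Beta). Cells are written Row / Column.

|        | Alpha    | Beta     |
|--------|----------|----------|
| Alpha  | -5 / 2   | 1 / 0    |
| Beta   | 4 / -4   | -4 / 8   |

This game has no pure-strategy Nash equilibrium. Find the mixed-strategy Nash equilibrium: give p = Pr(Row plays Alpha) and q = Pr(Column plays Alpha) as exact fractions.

p = 6/7, q = 5/14

In a mixed NE each player is indifferent between their pure strategies, so the opponent's mix sets the indifference.
Column indifferent between Alpha and Beta: p·2 + (1−p)·(-4) = p·0 + (1−p)·8 ⟹ (-4) + 6p = 8 + (-8)p ⟹ p = 6/7.
Row indifferent between Alpha and Beta: q·(-5) + (1−q)·1 = q·4 + (1−q)·(-4) ⟹ 1 + (-6)q = (-4) + 8q ⟹ q = 5/14.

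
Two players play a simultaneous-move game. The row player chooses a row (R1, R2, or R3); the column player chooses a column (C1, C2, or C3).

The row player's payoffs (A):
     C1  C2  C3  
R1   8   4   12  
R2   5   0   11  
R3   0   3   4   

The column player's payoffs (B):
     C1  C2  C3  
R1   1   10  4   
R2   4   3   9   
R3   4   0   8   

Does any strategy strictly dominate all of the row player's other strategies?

R1

A strategy is strictly dominant if it gives the row player a strictly higher payoff than every other strategy, against every choice by the opponent.
R1 strictly dominates: vs C1: 8 > each of {5, 0}; vs C2: 4 > each of {0, 3}; vs C3: 12 > each of {11, 4}.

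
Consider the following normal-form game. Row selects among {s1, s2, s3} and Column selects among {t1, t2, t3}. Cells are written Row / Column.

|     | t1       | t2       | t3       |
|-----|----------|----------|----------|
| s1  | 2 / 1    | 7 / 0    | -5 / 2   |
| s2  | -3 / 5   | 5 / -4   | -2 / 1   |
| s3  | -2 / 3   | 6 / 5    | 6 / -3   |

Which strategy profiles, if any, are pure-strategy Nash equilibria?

There is no pure-strategy Nash equilibrium

A profile is a Nash equilibrium when each player is best-responding to the other.
Row's best responses — vs t1: s1 (payoff 2); vs t2: s1 (payoff 7); vs t3: s3 (payoff 6).
Column's best responses — vs s1: t3 (payoff 2); vs s2: t1 (payoff 5); vs s3: t2 (payoff 5).
No cell has both players best-responding. For instance, Row's best reply to t3 is s3, but against s3 Column prefers t2 over t3.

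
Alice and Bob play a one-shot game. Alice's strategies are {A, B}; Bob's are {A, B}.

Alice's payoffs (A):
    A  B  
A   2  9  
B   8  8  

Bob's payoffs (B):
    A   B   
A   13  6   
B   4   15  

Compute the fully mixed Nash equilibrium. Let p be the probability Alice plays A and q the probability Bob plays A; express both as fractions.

p = 11/18, q = 1/7

In a mixed NE each player is indifferent between their pure strategies, so the opponent's mix sets the indifference.
Bob indifferent between A and B: p·13 + (1−p)·4 = p·6 + (1−p)·15 ⟹ 4 + 9p = 15 + (-9)p ⟹ p = 11/18.
Alice indifferent between A and B: q·2 + (1−q)·9 = q·8 + (1−q)·8 ⟹ 9 + (-7)q = 8 + 0q ⟹ q = 1/7.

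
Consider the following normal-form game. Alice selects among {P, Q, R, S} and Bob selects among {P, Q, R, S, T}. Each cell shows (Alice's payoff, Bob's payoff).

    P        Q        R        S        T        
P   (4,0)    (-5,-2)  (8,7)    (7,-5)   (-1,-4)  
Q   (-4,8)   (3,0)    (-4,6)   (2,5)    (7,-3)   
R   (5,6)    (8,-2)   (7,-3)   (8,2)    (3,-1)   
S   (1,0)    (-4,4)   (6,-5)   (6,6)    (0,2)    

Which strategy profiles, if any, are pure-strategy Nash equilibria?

(P, R) and (R, P)

A profile is a Nash equilibrium when each player is best-responding to the other.
Alice's best responses — vs P: R (payoff 5); vs Q: R (payoff 8); vs R: P (payoff 8); vs S: R (payoff 8); vs T: Q (payoff 7).
Bob's best responses — vs P: R (payoff 7); vs Q: P (payoff 8); vs R: P (payoff 6); vs S: S (payoff 6).
Mutual best responses occur at (P, R) and (R, P); at each, neither player gains by switching.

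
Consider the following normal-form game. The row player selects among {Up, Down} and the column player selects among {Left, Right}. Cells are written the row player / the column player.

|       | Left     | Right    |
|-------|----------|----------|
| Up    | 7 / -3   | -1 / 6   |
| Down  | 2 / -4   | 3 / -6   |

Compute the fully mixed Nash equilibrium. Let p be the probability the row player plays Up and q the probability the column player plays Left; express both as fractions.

p = 2/11, q = 4/9

In a mixed NE each player is indifferent between their pure strategies, so the opponent's mix sets the indifference.
The column player indifferent between Left and Right: p·(-3) + (1−p)·(-4) = p·6 + (1−p)·(-6) ⟹ (-4) + 1p = (-6) + 12p ⟹ p = 2/11.
The row player indifferent between Up and Down: q·7 + (1−q)·(-1) = q·2 + (1−q)·3 ⟹ (-1) + 8q = 3 + (-1)q ⟹ q = 4/9.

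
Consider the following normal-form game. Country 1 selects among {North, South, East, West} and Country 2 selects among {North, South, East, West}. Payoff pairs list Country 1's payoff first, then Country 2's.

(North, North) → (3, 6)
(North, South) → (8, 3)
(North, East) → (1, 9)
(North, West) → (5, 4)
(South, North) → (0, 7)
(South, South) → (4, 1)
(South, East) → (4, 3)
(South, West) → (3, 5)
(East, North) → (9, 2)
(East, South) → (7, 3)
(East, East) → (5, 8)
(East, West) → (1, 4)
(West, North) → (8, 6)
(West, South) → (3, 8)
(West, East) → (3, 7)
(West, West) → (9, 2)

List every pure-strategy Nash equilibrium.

(East, East)

Check mutual best responses: a cell is a NE iff neither player can gain by unilaterally deviating.
Country 1's best responses — vs North: East (payoff 9); vs South: North (payoff 8); vs East: East (payoff 5); vs West: West (payoff 9).
Country 2's best responses — vs North: East (payoff 9); vs South: North (payoff 7); vs East: East (payoff 8); vs West: South (payoff 8).
The only mutual best response is (East, East); neither player gains by switching there.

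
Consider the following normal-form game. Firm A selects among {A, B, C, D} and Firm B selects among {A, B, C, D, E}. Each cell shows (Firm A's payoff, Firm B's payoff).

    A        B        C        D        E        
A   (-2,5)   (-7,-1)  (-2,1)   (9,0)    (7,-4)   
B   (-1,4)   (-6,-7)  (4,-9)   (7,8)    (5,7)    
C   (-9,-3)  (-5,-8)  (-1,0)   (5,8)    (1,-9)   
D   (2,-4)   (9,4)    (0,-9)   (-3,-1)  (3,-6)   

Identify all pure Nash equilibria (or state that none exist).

(D, B)

A profile is a Nash equilibrium when each player is best-responding to the other.
Firm A's best responses — vs A: D (payoff 2); vs B: D (payoff 9); vs C: B (payoff 4); vs D: A (payoff 9); vs E: A (payoff 7).
Firm B's best responses — vs A: A (payoff 5); vs B: D (payoff 8); vs C: D (payoff 8); vs D: B (payoff 4).
The only mutual best response is (D, B); neither player gains by switching there.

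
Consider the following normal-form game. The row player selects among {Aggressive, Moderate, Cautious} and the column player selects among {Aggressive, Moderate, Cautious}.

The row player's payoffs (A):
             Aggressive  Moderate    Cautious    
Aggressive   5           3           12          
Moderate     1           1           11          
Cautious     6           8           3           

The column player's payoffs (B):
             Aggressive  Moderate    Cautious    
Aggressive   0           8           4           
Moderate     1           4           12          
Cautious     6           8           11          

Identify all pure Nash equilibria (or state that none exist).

There is no pure-strategy Nash equilibrium

Find each player's best response to every opponent strategy; NE are the intersections.
The row player's best responses — vs Aggressive: Cautious (payoff 6); vs Moderate: Cautious (payoff 8); vs Cautious: Aggressive (payoff 12).
The column player's best responses — vs Aggressive: Moderate (payoff 8); vs Moderate: Cautious (payoff 12); vs Cautious: Cautious (payoff 11).
No cell has both players best-responding. For instance, the row player's best reply to Cautious is Aggressive, but against Aggressive the column player prefers Moderate over Cautious.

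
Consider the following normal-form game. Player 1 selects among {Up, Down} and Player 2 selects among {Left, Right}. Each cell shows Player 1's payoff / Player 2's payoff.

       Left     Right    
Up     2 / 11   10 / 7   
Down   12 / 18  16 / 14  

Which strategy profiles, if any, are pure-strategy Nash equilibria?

Find each player's best response to every opponent strategy; NE are the intersections.
Player 1's best responses — vs Left: Down (payoff 12); vs Right: Down (payoff 16).
Player 2's best responses — vs Up: Left (payoff 11); vs Down: Left (payoff 18).
The only mutual best response is (Down, Left); neither player gains by switching there.

(Down, Left)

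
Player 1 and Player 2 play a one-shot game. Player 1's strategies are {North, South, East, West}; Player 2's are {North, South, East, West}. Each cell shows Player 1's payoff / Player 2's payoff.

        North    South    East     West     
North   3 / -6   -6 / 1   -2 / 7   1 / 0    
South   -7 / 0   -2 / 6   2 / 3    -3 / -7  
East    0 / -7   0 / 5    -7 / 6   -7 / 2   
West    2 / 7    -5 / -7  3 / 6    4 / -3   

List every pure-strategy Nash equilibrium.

No pure-strategy Nash equilibrium

Find each player's best response to every opponent strategy; NE are the intersections.
Player 1's best responses — vs North: North (payoff 3); vs South: East (payoff 0); vs East: West (payoff 3); vs West: West (payoff 4).
Player 2's best responses — vs North: East (payoff 7); vs South: South (payoff 6); vs East: East (payoff 6); vs West: North (payoff 7).
No cell has both players best-responding. For instance, Player 1's best reply to East is West, but against West Player 2 prefers North over East.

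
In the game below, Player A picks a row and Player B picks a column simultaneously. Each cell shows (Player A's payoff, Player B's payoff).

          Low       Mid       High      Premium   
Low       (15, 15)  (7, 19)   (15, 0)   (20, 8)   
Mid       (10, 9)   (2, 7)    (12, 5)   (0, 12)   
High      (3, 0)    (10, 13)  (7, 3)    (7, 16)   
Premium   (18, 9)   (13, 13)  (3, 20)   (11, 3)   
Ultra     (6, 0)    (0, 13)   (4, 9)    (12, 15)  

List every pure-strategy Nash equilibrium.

Find each player's best response to every opponent strategy; NE are the intersections.
Player A's best responses — vs Low: Premium (payoff 18); vs Mid: Premium (payoff 13); vs High: Low (payoff 15); vs Premium: Low (payoff 20).
Player B's best responses — vs Low: Mid (payoff 19); vs Mid: Premium (payoff 12); vs High: Premium (payoff 16); vs Premium: High (payoff 20); vs Ultra: Premium (payoff 15).
No cell has both players best-responding. For instance, Player A's best reply to Low is Premium, but against Premium Player B prefers High over Low.

No pure-strategy Nash equilibrium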